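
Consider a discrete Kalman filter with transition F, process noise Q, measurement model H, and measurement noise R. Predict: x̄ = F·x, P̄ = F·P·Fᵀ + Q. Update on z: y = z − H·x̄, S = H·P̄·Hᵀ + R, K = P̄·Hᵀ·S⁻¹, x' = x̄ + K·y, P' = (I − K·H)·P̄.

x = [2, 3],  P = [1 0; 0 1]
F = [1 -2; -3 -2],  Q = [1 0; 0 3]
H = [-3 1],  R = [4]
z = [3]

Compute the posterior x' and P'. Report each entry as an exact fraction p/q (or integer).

x̄ = F·x = [-4, -12]
P̄ = F·P·Fᵀ + Q = [6 1; 1 16]
y = z − H·x̄ = [3]
S = H·P̄·Hᵀ + R = [68]
K = P̄·Hᵀ·S⁻¹ = [-1/4; 13/68]
x' = x̄ + K·y = [-19/4, -777/68]
P' = (I − K·H)·P̄ = [7/4 17/4; 17/4 919/68]

x' = [-19/4, -777/68]
P' = [7/4 17/4; 17/4 919/68]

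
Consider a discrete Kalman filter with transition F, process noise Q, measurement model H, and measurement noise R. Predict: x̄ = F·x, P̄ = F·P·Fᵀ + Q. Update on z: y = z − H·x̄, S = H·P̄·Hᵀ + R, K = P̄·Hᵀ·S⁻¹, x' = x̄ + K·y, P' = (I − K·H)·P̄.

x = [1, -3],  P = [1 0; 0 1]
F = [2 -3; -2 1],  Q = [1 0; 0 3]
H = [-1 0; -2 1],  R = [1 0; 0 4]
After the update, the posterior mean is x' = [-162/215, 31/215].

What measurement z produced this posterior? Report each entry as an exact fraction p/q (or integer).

x̄ = F·x = [11, -5]
P̄ = F·P·Fᵀ + Q = [14 -7; -7 8]
S = H·P̄·Hᵀ + R = [15 35; 35 96]
K = P̄·Hᵀ·S⁻¹ = [-119/215 -7/43; -98/215 17/43]
x' − x̄ = [-2527/215, 1106/215] = K·y
y = (KᵀK)⁻¹·Kᵀ·(x' − x̄) = [13, 28]
z = y + H·x̄ = [13, 28] + [-11, -27] = [2, 1]

z = [2, 1]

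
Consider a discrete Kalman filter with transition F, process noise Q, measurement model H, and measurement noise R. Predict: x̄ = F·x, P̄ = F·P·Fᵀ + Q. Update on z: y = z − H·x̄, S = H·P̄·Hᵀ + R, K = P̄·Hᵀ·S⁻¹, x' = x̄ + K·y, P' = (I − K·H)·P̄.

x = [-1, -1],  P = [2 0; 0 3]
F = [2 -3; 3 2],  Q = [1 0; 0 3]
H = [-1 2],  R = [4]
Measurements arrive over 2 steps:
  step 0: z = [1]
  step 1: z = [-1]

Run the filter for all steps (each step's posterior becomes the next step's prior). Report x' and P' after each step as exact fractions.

step 0: x̄ = F·x = [1, -5]
step 0: P̄ = F·P·Fᵀ + Q = [36 -6; -6 33]
step 0: y = z − H·x̄ = [12]
step 0: S = H·P̄·Hᵀ + R = [196]
step 0: K = P̄·Hᵀ·S⁻¹ = [-12/49; 18/49]
step 0: x' = x̄ + K·y = [-95/49, -29/49]
step 0: P' = (I − K·H)·P̄ = [1188/49 570/49; 570/49 321/49]
step 1: x̄ = F·x = [-103/49, -7]
step 1: P̄ = F·P·Fᵀ + Q = [850/49 48; 48 387]
step 1: y = z − H·x̄ = [534/49]
step 1: S = H·P̄·Hᵀ + R = [67490/49]
step 1: K = P̄·Hᵀ·S⁻¹ = [1927/33745; 17787/33745]
step 1: x' = x̄ + K·y = [-49933/33745, -42373/33745]
step 1: P' = (I − K·H)·P̄ = [433808/33745 220758/33745; 220758/33745 145953/33745]

step 0: x' = [-95/49, -29/49], P' = [1188/49 570/49; 570/49 321/49]
step 1: x' = [-49933/33745, -42373/33745], P' = [433808/33745 220758/33745; 220758/33745 145953/33745]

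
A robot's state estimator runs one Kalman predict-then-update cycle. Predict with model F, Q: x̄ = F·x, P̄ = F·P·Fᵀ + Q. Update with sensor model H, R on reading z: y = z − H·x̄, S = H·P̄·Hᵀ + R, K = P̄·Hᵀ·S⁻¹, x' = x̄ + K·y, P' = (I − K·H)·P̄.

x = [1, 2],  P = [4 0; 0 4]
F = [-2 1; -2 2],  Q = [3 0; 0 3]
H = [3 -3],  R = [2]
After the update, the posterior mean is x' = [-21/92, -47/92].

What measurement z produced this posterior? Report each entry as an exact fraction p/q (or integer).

z = [1]

x̄ = F·x = [0, 2]
P̄ = F·P·Fᵀ + Q = [23 24; 24 35]
S = H·P̄·Hᵀ + R = [92]
K = P̄·Hᵀ·S⁻¹ = [-3/92; -33/92]
x' − x̄ = [-21/92, -231/92] = K·y
y = (KᵀK)⁻¹·Kᵀ·(x' − x̄) = [7]
z = y + H·x̄ = [7] + [-6] = [1]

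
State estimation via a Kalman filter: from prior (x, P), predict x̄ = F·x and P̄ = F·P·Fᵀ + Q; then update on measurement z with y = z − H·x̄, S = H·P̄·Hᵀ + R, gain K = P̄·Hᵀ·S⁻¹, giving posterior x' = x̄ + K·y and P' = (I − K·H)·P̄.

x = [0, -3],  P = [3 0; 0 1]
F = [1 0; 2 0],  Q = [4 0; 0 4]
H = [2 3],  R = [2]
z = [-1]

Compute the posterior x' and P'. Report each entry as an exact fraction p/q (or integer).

x' = [-16/123, -10/41]
P' = [349/123 -74/41; -74/41 56/41]

x̄ = F·x = [0, 0]
P̄ = F·P·Fᵀ + Q = [7 6; 6 16]
y = z − H·x̄ = [-1]
S = H·P̄·Hᵀ + R = [246]
K = P̄·Hᵀ·S⁻¹ = [16/123; 10/41]
x' = x̄ + K·y = [-16/123, -10/41]
P' = (I − K·H)·P̄ = [349/123 -74/41; -74/41 56/41]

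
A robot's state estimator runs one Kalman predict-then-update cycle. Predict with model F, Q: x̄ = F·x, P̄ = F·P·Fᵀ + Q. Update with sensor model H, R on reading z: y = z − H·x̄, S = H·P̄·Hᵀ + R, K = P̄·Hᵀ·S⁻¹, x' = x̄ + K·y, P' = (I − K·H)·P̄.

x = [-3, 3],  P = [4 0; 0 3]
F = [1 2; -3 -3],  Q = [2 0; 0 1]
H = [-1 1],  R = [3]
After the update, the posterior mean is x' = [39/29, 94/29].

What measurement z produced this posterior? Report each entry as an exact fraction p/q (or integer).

x̄ = F·x = [3, 0]
P̄ = F·P·Fᵀ + Q = [18 -30; -30 64]
S = H·P̄·Hᵀ + R = [145]
K = P̄·Hᵀ·S⁻¹ = [-48/145; 94/145]
x' − x̄ = [-48/29, 94/29] = K·y
y = (KᵀK)⁻¹·Kᵀ·(x' − x̄) = [5]
z = y + H·x̄ = [5] + [-3] = [2]

z = [2]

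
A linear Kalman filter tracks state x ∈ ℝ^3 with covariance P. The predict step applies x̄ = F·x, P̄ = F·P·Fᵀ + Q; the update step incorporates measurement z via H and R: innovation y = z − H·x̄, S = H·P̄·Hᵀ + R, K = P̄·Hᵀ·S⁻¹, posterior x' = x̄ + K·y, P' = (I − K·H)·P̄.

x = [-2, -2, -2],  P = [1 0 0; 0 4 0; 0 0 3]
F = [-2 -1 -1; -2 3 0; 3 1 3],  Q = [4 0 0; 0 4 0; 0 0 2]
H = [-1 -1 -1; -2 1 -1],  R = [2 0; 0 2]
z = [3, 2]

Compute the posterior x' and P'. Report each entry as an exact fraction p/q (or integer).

x̄ = F·x = [8, -2, -14]
P̄ = F·P·Fᵀ + Q = [15 -8 -19; -8 44 6; -19 6 42]
y = z − H·x̄ = [-5, 6]
S = H·P̄·Hᵀ + R = [61 -37; -37 92]
K = P̄·Hᵀ·S⁻¹ = [401/4243 -715/4243; -1866/4243 1740/4243; -2594/4243 -951/4243]
x' = x̄ + K·y = [27649/4243, 11284/4243, -52138/4243]
P' = (I − K·H)·P̄ = [45248/4243 21508/4243 -67558/4243; 21508/4243 14360/4243 -32136/4243; -67558/4243 -32136/4243 104882/4243]

x' = [27649/4243, 11284/4243, -52138/4243]
P' = [45248/4243 21508/4243 -67558/4243; 21508/4243 14360/4243 -32136/4243; -67558/4243 -32136/4243 104882/4243]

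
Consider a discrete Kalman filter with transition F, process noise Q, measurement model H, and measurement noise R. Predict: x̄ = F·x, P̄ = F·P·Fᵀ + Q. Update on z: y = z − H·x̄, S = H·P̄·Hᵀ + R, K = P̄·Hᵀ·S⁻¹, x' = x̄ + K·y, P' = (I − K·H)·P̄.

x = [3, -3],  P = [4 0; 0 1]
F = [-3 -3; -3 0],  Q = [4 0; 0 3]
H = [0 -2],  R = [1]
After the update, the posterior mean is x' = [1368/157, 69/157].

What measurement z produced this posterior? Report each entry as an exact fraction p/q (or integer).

z = [-1]

x̄ = F·x = [0, -9]
P̄ = F·P·Fᵀ + Q = [49 36; 36 39]
S = H·P̄·Hᵀ + R = [157]
K = P̄·Hᵀ·S⁻¹ = [-72/157; -78/157]
x' − x̄ = [1368/157, 1482/157] = K·y
y = (KᵀK)⁻¹·Kᵀ·(x' − x̄) = [-19]
z = y + H·x̄ = [-19] + [18] = [-1]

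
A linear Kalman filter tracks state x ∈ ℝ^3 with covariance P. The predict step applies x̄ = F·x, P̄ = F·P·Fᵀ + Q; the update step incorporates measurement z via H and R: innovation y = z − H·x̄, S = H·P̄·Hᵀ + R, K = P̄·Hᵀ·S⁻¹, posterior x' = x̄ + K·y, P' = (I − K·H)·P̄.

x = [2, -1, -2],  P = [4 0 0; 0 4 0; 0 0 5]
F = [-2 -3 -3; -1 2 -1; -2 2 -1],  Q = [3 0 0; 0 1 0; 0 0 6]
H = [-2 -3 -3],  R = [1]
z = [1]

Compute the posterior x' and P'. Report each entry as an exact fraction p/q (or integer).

x' = [4803/808, -2091/1616, -2427/808]
P' = [28519/404 -18575/808 -9707/404; -18575/808 15447/1616 4687/808; -9707/404 4687/808 4147/404]

x̄ = F·x = [5, -2, -4]
P̄ = F·P·Fᵀ + Q = [100 -1 7; -1 26 29; 7 29 43]
y = z − H·x̄ = [-7]
S = H·P̄·Hᵀ + R = [1616]
K = P̄·Hᵀ·S⁻¹ = [-109/808; -163/1616; -115/808]
x' = x̄ + K·y = [4803/808, -2091/1616, -2427/808]
P' = (I − K·H)·P̄ = [28519/404 -18575/808 -9707/404; -18575/808 15447/1616 4687/808; -9707/404 4687/808 4147/404]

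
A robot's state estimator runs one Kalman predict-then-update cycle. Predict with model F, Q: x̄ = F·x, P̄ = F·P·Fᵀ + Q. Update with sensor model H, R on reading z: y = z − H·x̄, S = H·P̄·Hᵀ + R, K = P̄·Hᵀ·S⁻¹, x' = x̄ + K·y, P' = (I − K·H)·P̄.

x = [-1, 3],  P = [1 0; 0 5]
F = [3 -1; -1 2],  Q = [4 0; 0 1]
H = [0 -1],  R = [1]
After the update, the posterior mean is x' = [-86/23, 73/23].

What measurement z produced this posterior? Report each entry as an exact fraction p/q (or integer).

z = [-3]

x̄ = F·x = [-6, 7]
P̄ = F·P·Fᵀ + Q = [18 -13; -13 22]
S = H·P̄·Hᵀ + R = [23]
K = P̄·Hᵀ·S⁻¹ = [13/23; -22/23]
x' − x̄ = [52/23, -88/23] = K·y
y = (KᵀK)⁻¹·Kᵀ·(x' − x̄) = [4]
z = y + H·x̄ = [4] + [-7] = [-3]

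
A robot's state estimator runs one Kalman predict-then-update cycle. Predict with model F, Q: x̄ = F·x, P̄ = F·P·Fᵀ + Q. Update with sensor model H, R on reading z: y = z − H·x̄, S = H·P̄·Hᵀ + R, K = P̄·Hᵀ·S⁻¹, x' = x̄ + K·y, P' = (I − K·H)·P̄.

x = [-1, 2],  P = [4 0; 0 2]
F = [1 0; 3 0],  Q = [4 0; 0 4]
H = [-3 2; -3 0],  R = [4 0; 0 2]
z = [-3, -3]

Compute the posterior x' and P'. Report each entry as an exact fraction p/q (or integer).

x̄ = F·x = [-1, -3]
P̄ = F·P·Fᵀ + Q = [8 12; 12 40]
y = z − H·x̄ = [0, -6]
S = H·P̄·Hᵀ + R = [92 0; 0 74]
K = P̄·Hᵀ·S⁻¹ = [0 -12/37; 11/23 -18/37]
x' = x̄ + K·y = [35/37, -3/37]
P' = (I − K·H)·P̄ = [8/37 12/37; 12/37 1228/851]

x' = [35/37, -3/37]
P' = [8/37 12/37; 12/37 1228/851]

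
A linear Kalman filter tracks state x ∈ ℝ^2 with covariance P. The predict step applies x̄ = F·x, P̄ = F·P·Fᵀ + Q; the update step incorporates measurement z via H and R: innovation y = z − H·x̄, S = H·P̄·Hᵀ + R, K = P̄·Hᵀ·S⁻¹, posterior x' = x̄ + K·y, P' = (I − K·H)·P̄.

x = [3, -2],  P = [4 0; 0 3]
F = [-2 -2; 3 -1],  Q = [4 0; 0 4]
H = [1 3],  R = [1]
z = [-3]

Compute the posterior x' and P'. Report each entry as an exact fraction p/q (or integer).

x̄ = F·x = [-2, 11]
P̄ = F·P·Fᵀ + Q = [32 -18; -18 43]
y = z − H·x̄ = [-34]
S = H·P̄·Hᵀ + R = [312]
K = P̄·Hᵀ·S⁻¹ = [-11/156; 37/104]
x' = x̄ + K·y = [31/78, -57/52]
P' = (I − K·H)·P̄ = [2375/78 -529/52; -529/52 365/104]

x' = [31/78, -57/52]
P' = [2375/78 -529/52; -529/52 365/104]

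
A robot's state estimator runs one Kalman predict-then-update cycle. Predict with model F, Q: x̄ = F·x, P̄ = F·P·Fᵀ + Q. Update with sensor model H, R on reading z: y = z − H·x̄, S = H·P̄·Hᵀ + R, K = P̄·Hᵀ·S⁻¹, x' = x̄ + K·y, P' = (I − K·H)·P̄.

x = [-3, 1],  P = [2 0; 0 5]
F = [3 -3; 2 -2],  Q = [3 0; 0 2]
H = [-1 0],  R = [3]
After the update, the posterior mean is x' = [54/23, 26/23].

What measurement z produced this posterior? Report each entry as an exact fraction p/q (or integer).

z = [-3]

x̄ = F·x = [-12, -8]
P̄ = F·P·Fᵀ + Q = [66 42; 42 30]
S = H·P̄·Hᵀ + R = [69]
K = P̄·Hᵀ·S⁻¹ = [-22/23; -14/23]
x' − x̄ = [330/23, 210/23] = K·y
y = (KᵀK)⁻¹·Kᵀ·(x' − x̄) = [-15]
z = y + H·x̄ = [-15] + [12] = [-3]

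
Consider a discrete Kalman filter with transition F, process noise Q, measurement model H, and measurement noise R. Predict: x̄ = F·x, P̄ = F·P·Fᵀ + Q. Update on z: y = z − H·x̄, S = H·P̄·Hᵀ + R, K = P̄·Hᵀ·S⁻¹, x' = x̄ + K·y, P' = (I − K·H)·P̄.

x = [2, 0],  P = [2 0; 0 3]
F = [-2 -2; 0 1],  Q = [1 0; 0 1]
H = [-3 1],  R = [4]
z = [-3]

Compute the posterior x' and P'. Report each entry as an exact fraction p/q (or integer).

x' = [103/233, -330/233]
P' = [132/233 120/233; 120/233 448/233]

x̄ = F·x = [-4, 0]
P̄ = F·P·Fᵀ + Q = [21 -6; -6 4]
y = z − H·x̄ = [-15]
S = H·P̄·Hᵀ + R = [233]
K = P̄·Hᵀ·S⁻¹ = [-69/233; 22/233]
x' = x̄ + K·y = [103/233, -330/233]
P' = (I − K·H)·P̄ = [132/233 120/233; 120/233 448/233]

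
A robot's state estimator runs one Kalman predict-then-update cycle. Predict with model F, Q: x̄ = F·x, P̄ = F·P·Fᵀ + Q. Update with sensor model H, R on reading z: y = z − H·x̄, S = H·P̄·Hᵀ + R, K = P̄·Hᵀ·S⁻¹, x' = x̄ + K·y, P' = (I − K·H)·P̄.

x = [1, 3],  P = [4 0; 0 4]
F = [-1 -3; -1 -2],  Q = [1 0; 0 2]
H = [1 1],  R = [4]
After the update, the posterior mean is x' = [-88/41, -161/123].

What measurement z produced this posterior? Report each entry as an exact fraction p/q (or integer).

z = [-3]

x̄ = F·x = [-10, -7]
P̄ = F·P·Fᵀ + Q = [41 28; 28 22]
S = H·P̄·Hᵀ + R = [123]
K = P̄·Hᵀ·S⁻¹ = [23/41; 50/123]
x' − x̄ = [322/41, 700/123] = K·y
y = (KᵀK)⁻¹·Kᵀ·(x' − x̄) = [14]
z = y + H·x̄ = [14] + [-17] = [-3]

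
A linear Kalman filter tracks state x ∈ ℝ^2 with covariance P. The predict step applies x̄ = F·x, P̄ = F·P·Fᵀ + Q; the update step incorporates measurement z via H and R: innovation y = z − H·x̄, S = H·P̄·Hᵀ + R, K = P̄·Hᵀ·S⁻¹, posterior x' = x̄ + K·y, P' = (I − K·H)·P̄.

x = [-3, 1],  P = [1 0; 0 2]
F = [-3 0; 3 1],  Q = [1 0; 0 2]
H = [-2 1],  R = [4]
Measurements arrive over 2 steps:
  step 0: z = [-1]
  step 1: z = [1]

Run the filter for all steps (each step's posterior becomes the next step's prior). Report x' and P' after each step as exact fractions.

step 0: x̄ = F·x = [9, -8]
step 0: P̄ = F·P·Fᵀ + Q = [10 -9; -9 13]
step 0: y = z − H·x̄ = [25]
step 0: S = H·P̄·Hᵀ + R = [93]
step 0: K = P̄·Hᵀ·S⁻¹ = [-29/93; 1/3]
step 0: x' = x̄ + K·y = [112/93, 1/3]
step 0: P' = (I − K·H)·P̄ = [89/93 2/3; 2/3 8/3]
step 1: x̄ = F·x = [-112/31, 367/93]
step 1: P̄ = F·P·Fᵀ + Q = [298/31 -329/31; -329/31 1607/93]
step 1: y = z − H·x̄ = [-946/93]
step 1: S = H·P̄·Hᵀ + R = [9503/93]
step 1: K = P̄·Hᵀ·S⁻¹ = [-2775/9503; 3581/9503]
step 1: x' = x̄ + K·y = [-142/221, 25/221]
step 1: P' = (I − K·H)·P̄ = [8549/9503 5998/9503; 5998/9503 26320/9503]

step 0: x' = [112/93, 1/3], P' = [89/93 2/3; 2/3 8/3]
step 1: x' = [-142/221, 25/221], P' = [8549/9503 5998/9503; 5998/9503 26320/9503]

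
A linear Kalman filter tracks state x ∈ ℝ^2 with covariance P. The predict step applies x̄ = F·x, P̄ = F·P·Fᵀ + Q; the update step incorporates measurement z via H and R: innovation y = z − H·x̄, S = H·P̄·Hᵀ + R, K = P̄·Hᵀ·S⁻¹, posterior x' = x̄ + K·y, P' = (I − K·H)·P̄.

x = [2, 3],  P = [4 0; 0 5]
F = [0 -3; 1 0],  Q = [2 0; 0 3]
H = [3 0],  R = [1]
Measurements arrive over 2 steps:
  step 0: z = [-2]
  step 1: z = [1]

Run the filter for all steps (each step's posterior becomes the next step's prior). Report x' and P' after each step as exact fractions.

step 0: x̄ = F·x = [-9, 2]
step 0: P̄ = F·P·Fᵀ + Q = [47 0; 0 7]
step 0: y = z − H·x̄ = [25]
step 0: S = H·P̄·Hᵀ + R = [424]
step 0: K = P̄·Hᵀ·S⁻¹ = [141/424; 0]
step 0: x' = x̄ + K·y = [-291/424, 2]
step 0: P' = (I − K·H)·P̄ = [47/424 0; 0 7]
step 1: x̄ = F·x = [-6, -291/424]
step 1: P̄ = F·P·Fᵀ + Q = [65 0; 0 1319/424]
step 1: y = z − H·x̄ = [19]
step 1: S = H·P̄·Hᵀ + R = [586]
step 1: K = P̄·Hᵀ·S⁻¹ = [195/586; 0]
step 1: x' = x̄ + K·y = [189/586, -291/424]
step 1: P' = (I − K·H)·P̄ = [65/586 0; 0 1319/424]

step 0: x' = [-291/424, 2], P' = [47/424 0; 0 7]
step 1: x' = [189/586, -291/424], P' = [65/586 0; 0 1319/424]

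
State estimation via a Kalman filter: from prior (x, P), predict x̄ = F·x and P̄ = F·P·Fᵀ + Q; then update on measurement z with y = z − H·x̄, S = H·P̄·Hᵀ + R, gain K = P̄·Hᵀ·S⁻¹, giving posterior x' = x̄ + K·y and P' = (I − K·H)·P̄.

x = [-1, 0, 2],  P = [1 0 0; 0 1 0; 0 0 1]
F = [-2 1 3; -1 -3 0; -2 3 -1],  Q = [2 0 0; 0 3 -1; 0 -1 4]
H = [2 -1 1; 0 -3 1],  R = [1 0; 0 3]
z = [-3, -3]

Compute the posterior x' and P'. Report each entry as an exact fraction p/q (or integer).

x̄ = F·x = [8, 1, 0]
P̄ = F·P·Fᵀ + Q = [16 -1 4; -1 13 -8; 4 -8 18]
y = z − H·x̄ = [-18, 0]
S = H·P̄·Hᵀ + R = [132 103; 103 186]
K = P̄·Hᵀ·S⁻¹ = [6161/13943 -2887/13943; 563/13943 -3835/13943; 1998/13943 2042/13943]
x' = x̄ + K·y = [646/13943, 3809/13943, -35964/13943]
P' = (I − K·H)·P̄ = [15340/13943 -7929/13943 -32448/13943; -7929/13943 13963/13943 30384/13943; -32448/13943 30384/13943 97278/13943]

x' = [646/13943, 3809/13943, -35964/13943]
P' = [15340/13943 -7929/13943 -32448/13943; -7929/13943 13963/13943 30384/13943; -32448/13943 30384/13943 97278/13943]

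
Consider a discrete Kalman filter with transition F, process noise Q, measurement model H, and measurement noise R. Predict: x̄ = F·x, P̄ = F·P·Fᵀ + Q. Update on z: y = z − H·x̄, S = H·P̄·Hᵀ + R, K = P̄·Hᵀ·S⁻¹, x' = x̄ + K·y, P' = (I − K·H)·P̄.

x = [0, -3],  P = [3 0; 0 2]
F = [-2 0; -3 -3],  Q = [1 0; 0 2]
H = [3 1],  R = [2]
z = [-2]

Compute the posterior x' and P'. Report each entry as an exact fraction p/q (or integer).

x̄ = F·x = [0, 9]
P̄ = F·P·Fᵀ + Q = [13 18; 18 47]
y = z − H·x̄ = [-11]
S = H·P̄·Hᵀ + R = [274]
K = P̄·Hᵀ·S⁻¹ = [57/274; 101/274]
x' = x̄ + K·y = [-627/274, 1355/274]
P' = (I − K·H)·P̄ = [313/274 -825/274; -825/274 2677/274]

x' = [-627/274, 1355/274]
P' = [313/274 -825/274; -825/274 2677/274]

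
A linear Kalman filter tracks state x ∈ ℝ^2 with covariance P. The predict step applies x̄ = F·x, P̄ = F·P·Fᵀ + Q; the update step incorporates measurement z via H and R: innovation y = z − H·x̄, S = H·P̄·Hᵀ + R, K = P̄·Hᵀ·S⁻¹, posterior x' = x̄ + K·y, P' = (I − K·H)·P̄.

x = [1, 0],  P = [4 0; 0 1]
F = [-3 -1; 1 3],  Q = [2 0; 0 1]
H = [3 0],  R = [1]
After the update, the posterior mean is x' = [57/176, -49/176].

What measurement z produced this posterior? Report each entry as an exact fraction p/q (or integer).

z = [1]

x̄ = F·x = [-3, 1]
P̄ = F·P·Fᵀ + Q = [39 -15; -15 14]
S = H·P̄·Hᵀ + R = [352]
K = P̄·Hᵀ·S⁻¹ = [117/352; -45/352]
x' − x̄ = [585/176, -225/176] = K·y
y = (KᵀK)⁻¹·Kᵀ·(x' − x̄) = [10]
z = y + H·x̄ = [10] + [-9] = [1]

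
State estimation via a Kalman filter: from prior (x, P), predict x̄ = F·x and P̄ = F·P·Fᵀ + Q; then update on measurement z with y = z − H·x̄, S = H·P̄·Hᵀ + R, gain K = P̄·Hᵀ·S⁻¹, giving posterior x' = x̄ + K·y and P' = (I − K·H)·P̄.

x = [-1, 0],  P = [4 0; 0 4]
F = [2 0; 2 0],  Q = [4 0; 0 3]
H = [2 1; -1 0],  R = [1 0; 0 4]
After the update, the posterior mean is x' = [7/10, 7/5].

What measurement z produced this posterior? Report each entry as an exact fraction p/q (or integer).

z = [3, 1]

x̄ = F·x = [-2, -2]
P̄ = F·P·Fᵀ + Q = [20 16; 16 19]
S = H·P̄·Hᵀ + R = [164 -56; -56 24]
K = P̄·Hᵀ·S⁻¹ = [7/25 -9/50; 41/100 29/100]
x' − x̄ = [27/10, 17/5] = K·y
y = (KᵀK)⁻¹·Kᵀ·(x' − x̄) = [9, -1]
z = y + H·x̄ = [9, -1] + [-6, 2] = [3, 1]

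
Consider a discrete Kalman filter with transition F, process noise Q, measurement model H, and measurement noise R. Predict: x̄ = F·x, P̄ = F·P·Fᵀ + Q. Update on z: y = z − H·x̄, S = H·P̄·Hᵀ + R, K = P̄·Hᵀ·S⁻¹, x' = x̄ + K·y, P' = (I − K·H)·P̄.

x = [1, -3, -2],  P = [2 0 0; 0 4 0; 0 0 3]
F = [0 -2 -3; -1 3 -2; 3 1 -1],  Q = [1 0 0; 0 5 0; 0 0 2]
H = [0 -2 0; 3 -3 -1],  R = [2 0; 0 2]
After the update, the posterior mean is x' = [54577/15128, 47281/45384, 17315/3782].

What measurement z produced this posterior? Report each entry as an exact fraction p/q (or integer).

z = [-2, 3]

x̄ = F·x = [12, -6, 2]
P̄ = F·P·Fᵀ + Q = [44 -6 1; -6 55 12; 1 12 27]
S = H·P̄·Hᵀ + R = [222 390; 390 1094]
K = P̄·Hᵀ·S⁻¹ = [-7497/15128 4733/15128; -22145/45384 -65/15128; -119/3782 -165/3782]
x' − x̄ = [-126959/15128, 319585/45384, 9751/3782] = K·y
y = (KᵀK)⁻¹·Kᵀ·(x' − x̄) = [-14, -49]
z = y + H·x̄ = [-14, -49] + [12, 52] = [-2, 3]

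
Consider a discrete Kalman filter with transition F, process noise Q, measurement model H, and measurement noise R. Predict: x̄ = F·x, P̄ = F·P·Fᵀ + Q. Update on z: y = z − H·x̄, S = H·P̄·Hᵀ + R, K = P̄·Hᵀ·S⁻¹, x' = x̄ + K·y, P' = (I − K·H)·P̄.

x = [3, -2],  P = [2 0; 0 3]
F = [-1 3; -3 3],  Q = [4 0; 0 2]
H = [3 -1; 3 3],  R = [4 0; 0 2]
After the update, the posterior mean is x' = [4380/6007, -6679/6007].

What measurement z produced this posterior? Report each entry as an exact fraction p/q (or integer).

z = [3, -1]

x̄ = F·x = [-9, -15]
P̄ = F·P·Fᵀ + Q = [33 33; 33 47]
S = H·P̄·Hᵀ + R = [150 354; 354 1316]
K = P̄·Hᵀ·S⁻¹ = [1397/6007 528/6007; -4132/18021 1466/6007]
x' − x̄ = [58443/6007, 83426/6007] = K·y
y = (KᵀK)⁻¹·Kᵀ·(x' − x̄) = [15, 71]
z = y + H·x̄ = [15, 71] + [-12, -72] = [3, -1]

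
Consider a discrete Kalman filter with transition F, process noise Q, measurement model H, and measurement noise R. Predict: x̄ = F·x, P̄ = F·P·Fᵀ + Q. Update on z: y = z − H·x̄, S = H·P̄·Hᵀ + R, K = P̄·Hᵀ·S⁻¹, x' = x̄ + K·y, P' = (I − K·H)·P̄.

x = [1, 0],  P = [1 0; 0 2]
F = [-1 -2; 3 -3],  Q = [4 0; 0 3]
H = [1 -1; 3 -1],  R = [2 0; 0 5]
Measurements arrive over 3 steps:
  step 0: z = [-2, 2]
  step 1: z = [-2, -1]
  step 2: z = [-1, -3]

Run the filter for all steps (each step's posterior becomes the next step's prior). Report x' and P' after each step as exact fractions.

step 0: x' = [2671/1557, 1883/519], P' = [2293/1557 1163/519; 1163/519 823/173]
step 1: x' = [-997229/2840444, 2419497/2840444], P' = [4053229/2840444 5821527/2840444; 5821527/2840444 11897421/2840444]
step 2: x' = [-7051286158/4716072635, -5451657369/4716072635], P' = [6621593889/4716072635 9466966167/4716072635; 9466966167/4716072635 19394293551/4716072635]

step 0: x̄ = F·x = [-1, 3]
step 0: P̄ = F·P·Fᵀ + Q = [13 9; 9 30]
step 0: y = z − H·x̄ = [2, 8]
step 0: S = H·P̄·Hᵀ + R = [27 33; 33 98]
step 0: K = P̄·Hᵀ·S⁻¹ = [-598/1557 226/519; -653/519 68/173]
step 0: x' = x̄ + K·y = [2671/1557, 1883/519]
step 0: P' = (I − K·H)·P̄ = [2293/1557 1163/519; 1163/519 823/173]
step 1: x̄ = F·x = [-13969/1557, -2978/519]
step 1: P̄ = F·P·Fᵀ + Q = [52105/1557 9032/519; 9032/519 3241/173]
step 1: y = z − H·x̄ = [1921/1557, 10472/519]
step 1: S = H·P̄·Hᵀ + R = [30196/1557 25700/519; 25700/519 38147/173]
step 1: K = P̄·Hᵀ·S⁻¹ = [-884149/2840444 316908/710111; -3037947/2840444 278358/710111]
step 1: x' = x̄ + K·y = [-997229/2840444, 2419497/2840444]
step 1: P' = (I − K·H)·P̄ = [4053229/2840444 5821527/2840444; 5821527/2840444 11897421/2840444]
step 2: x̄ = F·x = [-3841765/2840444, -5125089/1420222]
step 2: P̄ = F·P·Fᵀ + Q = [86290797/2840444 20880129/1420222; 20880129/1420222 11822424/710111]
step 2: y = z − H·x̄ = [-9248857/2840444, -7246215/2840444]
step 2: S = H·P̄·Hᵀ + R = [55740865/2840444 139121055/2840444; 139121055/2840444 587547541/2840444]
step 2: K = P̄·Hᵀ·S⁻¹ = [-1422686139/4716072635 415912620/943214527; -4963663692/4716072635 360264198/943214527]
step 2: x' = x̄ + K·y = [-7051286158/4716072635, -5451657369/4716072635]
step 2: P' = (I − K·H)·P̄ = [6621593889/4716072635 9466966167/4716072635; 9466966167/4716072635 19394293551/4716072635]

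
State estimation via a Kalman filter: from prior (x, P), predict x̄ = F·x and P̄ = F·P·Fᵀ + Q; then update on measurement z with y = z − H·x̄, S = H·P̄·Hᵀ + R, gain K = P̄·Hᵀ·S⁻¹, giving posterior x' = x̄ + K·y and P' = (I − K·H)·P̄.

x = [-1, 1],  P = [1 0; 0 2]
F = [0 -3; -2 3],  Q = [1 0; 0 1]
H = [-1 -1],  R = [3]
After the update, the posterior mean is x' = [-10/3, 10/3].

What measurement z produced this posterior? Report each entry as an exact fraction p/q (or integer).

x̄ = F·x = [-3, 5]
P̄ = F·P·Fᵀ + Q = [19 -18; -18 23]
S = H·P̄·Hᵀ + R = [9]
K = P̄·Hᵀ·S⁻¹ = [-1/9; -5/9]
x' − x̄ = [-1/3, -5/3] = K·y
y = (KᵀK)⁻¹·Kᵀ·(x' − x̄) = [3]
z = y + H·x̄ = [3] + [-2] = [1]

z = [1]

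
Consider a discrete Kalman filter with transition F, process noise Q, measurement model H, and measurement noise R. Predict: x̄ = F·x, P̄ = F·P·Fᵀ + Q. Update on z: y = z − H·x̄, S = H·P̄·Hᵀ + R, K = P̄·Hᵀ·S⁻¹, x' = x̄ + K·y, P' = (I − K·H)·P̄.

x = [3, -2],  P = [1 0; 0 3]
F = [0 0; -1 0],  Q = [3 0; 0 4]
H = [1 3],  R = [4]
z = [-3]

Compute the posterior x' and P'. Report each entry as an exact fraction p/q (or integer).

x' = [9/26, -33/26]
P' = [147/52 -45/52; -45/52 35/52]

x̄ = F·x = [0, -3]
P̄ = F·P·Fᵀ + Q = [3 0; 0 5]
y = z − H·x̄ = [6]
S = H·P̄·Hᵀ + R = [52]
K = P̄·Hᵀ·S⁻¹ = [3/52; 15/52]
x' = x̄ + K·y = [9/26, -33/26]
P' = (I − K·H)·P̄ = [147/52 -45/52; -45/52 35/52]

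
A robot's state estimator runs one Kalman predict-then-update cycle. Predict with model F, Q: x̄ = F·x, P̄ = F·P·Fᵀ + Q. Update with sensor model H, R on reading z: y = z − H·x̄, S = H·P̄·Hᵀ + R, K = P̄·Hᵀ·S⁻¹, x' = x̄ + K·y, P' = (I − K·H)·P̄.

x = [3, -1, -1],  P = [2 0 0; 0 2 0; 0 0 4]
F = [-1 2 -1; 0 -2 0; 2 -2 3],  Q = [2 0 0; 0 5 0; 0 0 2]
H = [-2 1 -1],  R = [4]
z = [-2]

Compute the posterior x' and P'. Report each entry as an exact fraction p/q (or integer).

x̄ = F·x = [-4, 2, 5]
P̄ = F·P·Fᵀ + Q = [16 -8 -24; -8 13 8; -24 8 54]
y = z − H·x̄ = [-7]
S = H·P̄·Hᵀ + R = [55]
K = P̄·Hᵀ·S⁻¹ = [-16/55; 21/55; 2/55]
x' = x̄ + K·y = [-108/55, -37/55, 261/55]
P' = (I − K·H)·P̄ = [624/55 -104/55 -1288/55; -104/55 274/55 398/55; -1288/55 398/55 2966/55]

x' = [-108/55, -37/55, 261/55]
P' = [624/55 -104/55 -1288/55; -104/55 274/55 398/55; -1288/55 398/55 2966/55]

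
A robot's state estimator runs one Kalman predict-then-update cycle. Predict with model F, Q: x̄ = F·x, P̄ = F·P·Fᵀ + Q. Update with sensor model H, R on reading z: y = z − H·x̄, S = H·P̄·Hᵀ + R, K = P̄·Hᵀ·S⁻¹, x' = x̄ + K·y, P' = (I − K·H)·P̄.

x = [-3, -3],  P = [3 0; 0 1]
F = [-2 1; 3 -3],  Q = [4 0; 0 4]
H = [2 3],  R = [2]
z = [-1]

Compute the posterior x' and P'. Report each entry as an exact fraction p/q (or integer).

x̄ = F·x = [3, 0]
P̄ = F·P·Fᵀ + Q = [17 -21; -21 40]
y = z − H·x̄ = [-7]
S = H·P̄·Hᵀ + R = [178]
K = P̄·Hᵀ·S⁻¹ = [-29/178; 39/89]
x' = x̄ + K·y = [737/178, -273/89]
P' = (I − K·H)·P̄ = [2185/178 -738/89; -738/89 518/89]

x' = [737/178, -273/89]
P' = [2185/178 -738/89; -738/89 518/89]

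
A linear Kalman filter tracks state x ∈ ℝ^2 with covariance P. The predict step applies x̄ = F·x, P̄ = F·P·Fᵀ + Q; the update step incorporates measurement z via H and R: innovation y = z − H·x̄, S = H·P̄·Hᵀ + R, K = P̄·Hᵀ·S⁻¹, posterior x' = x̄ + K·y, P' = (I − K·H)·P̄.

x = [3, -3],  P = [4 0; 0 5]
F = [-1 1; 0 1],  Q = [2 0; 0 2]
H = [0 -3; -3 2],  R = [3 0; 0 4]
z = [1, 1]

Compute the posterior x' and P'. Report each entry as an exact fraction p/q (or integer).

x' = [-1297/1559, -698/1559]
P' = [876/1559 332/1559; 332/1559 496/1559]

x̄ = F·x = [-6, -3]
P̄ = F·P·Fᵀ + Q = [11 5; 5 7]
y = z − H·x̄ = [-8, -11]
S = H·P̄·Hᵀ + R = [66 3; 3 71]
K = P̄·Hᵀ·S⁻¹ = [-332/1559 -491/1559; -496/1559 -1/1559]
x' = x̄ + K·y = [-1297/1559, -698/1559]
P' = (I − K·H)·P̄ = [876/1559 332/1559; 332/1559 496/1559]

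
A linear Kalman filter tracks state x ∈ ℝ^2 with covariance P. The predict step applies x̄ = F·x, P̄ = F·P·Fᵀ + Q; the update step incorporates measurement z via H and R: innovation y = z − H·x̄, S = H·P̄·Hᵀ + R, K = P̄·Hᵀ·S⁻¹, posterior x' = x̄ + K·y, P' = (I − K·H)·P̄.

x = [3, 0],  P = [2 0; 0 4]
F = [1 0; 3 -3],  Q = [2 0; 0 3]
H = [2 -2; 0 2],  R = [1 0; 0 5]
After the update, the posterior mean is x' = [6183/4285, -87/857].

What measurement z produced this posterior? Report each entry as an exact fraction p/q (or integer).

z = [3, -1]

x̄ = F·x = [3, 9]
P̄ = F·P·Fᵀ + Q = [4 6; 6 57]
S = H·P̄·Hᵀ + R = [197 -204; -204 233]
K = P̄·Hᵀ·S⁻¹ = [1516/4285 1548/4285; -102/857 330/857]
x' − x̄ = [-6672/4285, -7800/857] = K·y
y = (KᵀK)⁻¹·Kᵀ·(x' − x̄) = [15, -19]
z = y + H·x̄ = [15, -19] + [-12, 18] = [3, -1]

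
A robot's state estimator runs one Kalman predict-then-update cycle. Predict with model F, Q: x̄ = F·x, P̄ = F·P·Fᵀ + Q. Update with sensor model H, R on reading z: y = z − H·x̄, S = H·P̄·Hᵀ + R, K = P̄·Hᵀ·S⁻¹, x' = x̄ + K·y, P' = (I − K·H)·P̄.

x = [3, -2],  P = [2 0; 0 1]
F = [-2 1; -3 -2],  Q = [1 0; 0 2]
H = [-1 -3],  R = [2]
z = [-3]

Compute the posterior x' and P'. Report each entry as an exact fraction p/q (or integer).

x̄ = F·x = [-8, -5]
P̄ = F·P·Fᵀ + Q = [10 10; 10 24]
y = z − H·x̄ = [-26]
S = H·P̄·Hᵀ + R = [288]
K = P̄·Hᵀ·S⁻¹ = [-5/36; -41/144]
x' = x̄ + K·y = [-79/18, 173/72]
P' = (I − K·H)·P̄ = [40/9 -25/18; -25/18 47/72]

x' = [-79/18, 173/72]
P' = [40/9 -25/18; -25/18 47/72]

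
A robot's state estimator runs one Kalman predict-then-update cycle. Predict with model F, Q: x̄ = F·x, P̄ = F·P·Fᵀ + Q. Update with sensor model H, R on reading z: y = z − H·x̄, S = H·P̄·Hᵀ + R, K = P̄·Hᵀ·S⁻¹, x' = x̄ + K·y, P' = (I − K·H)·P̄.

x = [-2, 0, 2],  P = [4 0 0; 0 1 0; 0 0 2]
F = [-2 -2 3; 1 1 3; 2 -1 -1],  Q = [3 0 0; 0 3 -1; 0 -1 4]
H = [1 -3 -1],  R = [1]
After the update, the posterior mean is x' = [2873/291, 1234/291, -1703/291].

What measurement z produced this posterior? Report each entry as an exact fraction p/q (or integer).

x̄ = F·x = [10, 4, -6]
P̄ = F·P·Fᵀ + Q = [41 8 -20; 8 26 0; -20 0 23]
S = H·P̄·Hᵀ + R = [291]
K = P̄·Hᵀ·S⁻¹ = [37/291; -70/291; -43/291]
x' − x̄ = [-37/291, 70/291, 43/291] = K·y
y = (KᵀK)⁻¹·Kᵀ·(x' − x̄) = [-1]
z = y + H·x̄ = [-1] + [4] = [3]

z = [3]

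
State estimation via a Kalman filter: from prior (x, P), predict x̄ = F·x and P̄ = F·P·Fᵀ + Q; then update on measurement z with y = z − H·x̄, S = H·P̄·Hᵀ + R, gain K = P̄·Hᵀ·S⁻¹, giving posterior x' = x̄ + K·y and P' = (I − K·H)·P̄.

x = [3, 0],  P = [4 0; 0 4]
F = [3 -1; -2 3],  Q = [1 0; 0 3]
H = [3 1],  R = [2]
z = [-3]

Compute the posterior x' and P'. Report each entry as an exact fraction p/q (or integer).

x' = [-33/35, 2/35]
P' = [347/70 -983/70; -983/70 8741/210]

x̄ = F·x = [9, -6]
P̄ = F·P·Fᵀ + Q = [41 -36; -36 55]
y = z − H·x̄ = [-24]
S = H·P̄·Hᵀ + R = [210]
K = P̄·Hᵀ·S⁻¹ = [29/70; -53/210]
x' = x̄ + K·y = [-33/35, 2/35]
P' = (I − K·H)·P̄ = [347/70 -983/70; -983/70 8741/210]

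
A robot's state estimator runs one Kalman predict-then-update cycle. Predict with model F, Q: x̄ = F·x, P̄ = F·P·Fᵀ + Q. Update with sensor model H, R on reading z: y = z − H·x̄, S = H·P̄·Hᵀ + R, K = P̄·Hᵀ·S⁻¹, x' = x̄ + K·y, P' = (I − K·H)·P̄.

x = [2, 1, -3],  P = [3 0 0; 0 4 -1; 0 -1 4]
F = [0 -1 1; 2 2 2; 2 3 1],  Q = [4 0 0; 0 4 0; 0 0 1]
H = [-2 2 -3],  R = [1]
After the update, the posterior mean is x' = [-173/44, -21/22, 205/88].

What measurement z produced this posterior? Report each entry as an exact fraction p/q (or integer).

x̄ = F·x = [-4, 0, 4]
P̄ = F·P·Fᵀ + Q = [14 0 -10; 0 40 36; -10 36 47]
S = H·P̄·Hᵀ + R = [88]
K = P̄·Hᵀ·S⁻¹ = [1/44; -7/22; -49/88]
x' − x̄ = [3/44, -21/22, -147/88] = K·y
y = (KᵀK)⁻¹·Kᵀ·(x' − x̄) = [3]
z = y + H·x̄ = [3] + [-4] = [-1]

z = [-1]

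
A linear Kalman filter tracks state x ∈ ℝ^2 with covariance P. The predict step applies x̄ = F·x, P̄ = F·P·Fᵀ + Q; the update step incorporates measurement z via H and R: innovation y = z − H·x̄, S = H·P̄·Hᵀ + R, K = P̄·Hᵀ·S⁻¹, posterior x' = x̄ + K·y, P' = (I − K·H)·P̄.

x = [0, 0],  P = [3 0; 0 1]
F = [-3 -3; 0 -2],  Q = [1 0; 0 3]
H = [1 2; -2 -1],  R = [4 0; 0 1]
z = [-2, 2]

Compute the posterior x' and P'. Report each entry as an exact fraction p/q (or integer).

x' = [-519/704, -765/1408]
P' = [483/704 -1103/1408; -1103/1408 3819/2816]

x̄ = F·x = [0, 0]
P̄ = F·P·Fᵀ + Q = [37 6; 6 7]
y = z − H·x̄ = [-2, 2]
S = H·P̄·Hᵀ + R = [93 -118; -118 180]
K = P̄·Hᵀ·S⁻¹ = [-155/704 -829/1408; 679/1408 593/2816]
x' = x̄ + K·y = [-519/704, -765/1408]
P' = (I − K·H)·P̄ = [483/704 -1103/1408; -1103/1408 3819/2816]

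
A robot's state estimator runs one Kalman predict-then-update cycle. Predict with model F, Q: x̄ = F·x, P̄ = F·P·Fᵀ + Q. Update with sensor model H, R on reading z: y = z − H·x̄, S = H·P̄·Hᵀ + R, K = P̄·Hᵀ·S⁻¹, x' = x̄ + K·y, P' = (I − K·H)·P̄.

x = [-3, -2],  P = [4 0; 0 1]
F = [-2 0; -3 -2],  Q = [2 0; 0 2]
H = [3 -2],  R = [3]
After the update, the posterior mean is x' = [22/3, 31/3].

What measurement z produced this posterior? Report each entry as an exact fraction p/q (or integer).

z = [2]

x̄ = F·x = [6, 13]
P̄ = F·P·Fᵀ + Q = [18 24; 24 42]
S = H·P̄·Hᵀ + R = [45]
K = P̄·Hᵀ·S⁻¹ = [2/15; -4/15]
x' − x̄ = [4/3, -8/3] = K·y
y = (KᵀK)⁻¹·Kᵀ·(x' − x̄) = [10]
z = y + H·x̄ = [10] + [-8] = [2]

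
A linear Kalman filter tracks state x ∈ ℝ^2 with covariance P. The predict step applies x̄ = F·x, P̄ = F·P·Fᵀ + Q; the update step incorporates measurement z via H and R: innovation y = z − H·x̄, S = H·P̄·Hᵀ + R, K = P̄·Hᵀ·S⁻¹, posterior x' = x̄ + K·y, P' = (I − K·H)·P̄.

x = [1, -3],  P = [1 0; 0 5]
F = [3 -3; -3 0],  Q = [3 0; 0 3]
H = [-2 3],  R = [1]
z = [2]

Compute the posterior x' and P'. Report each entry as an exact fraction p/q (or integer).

x' = [81/89, 111/89]
P' = [5484/445 3609/445; 3609/445 2424/445]

x̄ = F·x = [12, -3]
P̄ = F·P·Fᵀ + Q = [57 -9; -9 12]
y = z − H·x̄ = [35]
S = H·P̄·Hᵀ + R = [445]
K = P̄·Hᵀ·S⁻¹ = [-141/445; 54/445]
x' = x̄ + K·y = [81/89, 111/89]
P' = (I − K·H)·P̄ = [5484/445 3609/445; 3609/445 2424/445]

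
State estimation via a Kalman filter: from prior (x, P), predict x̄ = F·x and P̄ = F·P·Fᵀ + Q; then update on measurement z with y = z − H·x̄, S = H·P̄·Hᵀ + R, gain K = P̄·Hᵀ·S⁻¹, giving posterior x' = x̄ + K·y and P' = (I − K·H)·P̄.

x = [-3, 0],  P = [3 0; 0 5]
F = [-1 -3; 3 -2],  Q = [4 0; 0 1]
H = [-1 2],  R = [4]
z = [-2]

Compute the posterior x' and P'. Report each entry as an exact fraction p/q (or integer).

x' = [151/82, -51/164]
P' = [2107/41 2097/82; 2097/82 2247/164]

x̄ = F·x = [3, -9]
P̄ = F·P·Fᵀ + Q = [52 21; 21 48]
y = z − H·x̄ = [19]
S = H·P̄·Hᵀ + R = [164]
K = P̄·Hᵀ·S⁻¹ = [-5/82; 75/164]
x' = x̄ + K·y = [151/82, -51/164]
P' = (I − K·H)·P̄ = [2107/41 2097/82; 2097/82 2247/164]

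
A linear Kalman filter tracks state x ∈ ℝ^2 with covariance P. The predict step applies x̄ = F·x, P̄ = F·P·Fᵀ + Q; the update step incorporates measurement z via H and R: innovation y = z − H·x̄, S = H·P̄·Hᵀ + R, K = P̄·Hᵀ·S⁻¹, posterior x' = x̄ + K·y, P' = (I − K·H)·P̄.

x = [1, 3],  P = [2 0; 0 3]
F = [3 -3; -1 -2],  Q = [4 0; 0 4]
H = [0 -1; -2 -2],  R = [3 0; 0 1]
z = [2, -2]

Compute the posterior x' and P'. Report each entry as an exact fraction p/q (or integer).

x̄ = F·x = [-6, -7]
P̄ = F·P·Fᵀ + Q = [49 12; 12 18]
y = z − H·x̄ = [-5, -28]
S = H·P̄·Hᵀ + R = [21 60; 60 365]
K = P̄·Hᵀ·S⁻¹ = [196/271 -614/1355; -198/271 -12/271]
x' = x̄ + K·y = [4162/1355, -571/271]
P' = (I − K·H)·P̄ = [3247/1355 -588/271; -588/271 594/271]

x' = [4162/1355, -571/271]
P' = [3247/1355 -588/271; -588/271 594/271]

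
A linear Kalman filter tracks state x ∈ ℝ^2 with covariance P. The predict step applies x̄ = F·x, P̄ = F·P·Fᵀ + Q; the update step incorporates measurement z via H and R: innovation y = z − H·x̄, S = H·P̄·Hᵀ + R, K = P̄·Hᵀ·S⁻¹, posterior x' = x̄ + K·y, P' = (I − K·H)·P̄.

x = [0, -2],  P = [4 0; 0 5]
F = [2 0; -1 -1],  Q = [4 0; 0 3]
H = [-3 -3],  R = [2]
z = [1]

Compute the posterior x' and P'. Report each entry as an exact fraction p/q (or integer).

x̄ = F·x = [0, 2]
P̄ = F·P·Fᵀ + Q = [20 -8; -8 12]
y = z − H·x̄ = [7]
S = H·P̄·Hᵀ + R = [146]
K = P̄·Hᵀ·S⁻¹ = [-18/73; -6/73]
x' = x̄ + K·y = [-126/73, 104/73]
P' = (I − K·H)·P̄ = [812/73 -800/73; -800/73 804/73]

x' = [-126/73, 104/73]
P' = [812/73 -800/73; -800/73 804/73]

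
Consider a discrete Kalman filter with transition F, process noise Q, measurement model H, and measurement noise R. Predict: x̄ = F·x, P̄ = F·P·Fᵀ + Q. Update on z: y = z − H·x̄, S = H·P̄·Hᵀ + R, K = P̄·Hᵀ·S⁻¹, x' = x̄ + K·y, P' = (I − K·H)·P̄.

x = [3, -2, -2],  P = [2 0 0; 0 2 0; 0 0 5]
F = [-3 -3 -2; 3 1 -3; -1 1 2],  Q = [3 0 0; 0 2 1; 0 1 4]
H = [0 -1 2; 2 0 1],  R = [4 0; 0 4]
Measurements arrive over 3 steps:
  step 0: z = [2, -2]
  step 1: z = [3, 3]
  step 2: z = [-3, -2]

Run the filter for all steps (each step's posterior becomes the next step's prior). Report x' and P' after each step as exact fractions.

step 0: x̄ = F·x = [1, 13, -9]
step 0: P̄ = F·P·Fᵀ + Q = [59 6 -20; 6 67 -33; -20 -33 28]
step 0: y = z − H·x̄ = [33, 5]
step 0: S = H·P̄·Hᵀ + R = [315 -3; -3 188]
step 0: K = P̄·Hᵀ·S⁻¹ = [-8354/59211 10244/19737; -25067/59211 -2338/19737; 16696/59211 -1171/19737]
step 0: x' = x̄ + K·y = [-6979/6579, -10282/6579, 56/6579]
step 0: P' = (I − K·H)·P̄ = [97429/59211 -110444/59211 -71930/59211; -110444/59211 485932/59211 192832/59211; -71930/59211 192832/59211 129808/59211]
step 1: x̄ = F·x = [51671/6579, -31387/6579, -3191/6579]
step 1: P̄ = F·P·Fᵀ + Q = [5409946/59211 903553/59211 -2939677/59211; 903553/59211 2124571/59211 -1587082/59211; -2939677/59211 -1587082/59211 2619373/59211]
step 1: y = z − H·x̄ = [-1756/2193, -80414/6579]
step 1: S = H·P̄·Hᵀ + R = [2131915/6579 -2246662/19737; -2246662/19737 12737293/59211]
step 1: K = P̄·Hᵀ·S⁻¹ = [-562114051/3360288169 1781473693/3360288169; -1114802681/3360288169 -531856370/3360288169; 156752594/480041167 -39915451/480041167]
step 1: x' = x̄ + K·y = [5066916135/3360288169, -8637769585/3360288169, 129529875/480041167]
step 1: P' = (I − K·H)·P̄ = [5536378202/3360288169 -5645267060/3360288169 -563837376/480041167; -5645267060/3360288169 22785428004/3360288169 1309015520/480041167; -563837376/480041167 1309015520/480041167 968012948/480041167]
step 2: x̄ = F·x = [8899142100/3360288169, 3842851445/3360288169, -11891267470/3360288169]
step 2: P̄ = F·P·Fᵀ + Q = [253061639921/3360288169 42517236290/3360288169 -136368934542/3360288169; 42517236290/3360288169 122511479060/3360288169 -87095359697/3360288169; -136368934542/3360288169 -87095359697/3360288169 132597736634/3360288169]
step 2: y = z − H·x̄ = [17544521878/3360288169, -12627593068/3360288169]
step 2: S = H·P̄·Hᵀ + R = [1014725017060/3360288169 -278219377783/3360288169; -278219377783/3360288169 612809710826/3360288169]
step 2: K = P̄·Hᵀ·S⁻¹ = [-26878220419296/162018045690559 85554836556782/162018045690559; -54279680192335/162018045690559 -25188177471358/162018045690559; 2770713859340/8527265562661 -692133025855/8527265562661]
step 2: x' = x̄ + K·y = [-32763730467356/162018045690559, -3462113916799/162018045690559, -13108748195290/8527265562661]
step 2: P' = (I − K·H)·P̄ = [265686603498015/162018045690559 -270794839860620/162018045690559 -9955466356258/8527265562661; -270794839860620/162018045690559 1098792660440956/162018045690559 23201945780832/8527265562661; -9955466356258/8527265562661 23201945780832/8527265562661 17142400609096/8527265562661]

step 0: x' = [-6979/6579, -10282/6579, 56/6579], P' = [97429/59211 -110444/59211 -71930/59211; -110444/59211 485932/59211 192832/59211; -71930/59211 192832/59211 129808/59211]
step 1: x' = [5066916135/3360288169, -8637769585/3360288169, 129529875/480041167], P' = [5536378202/3360288169 -5645267060/3360288169 -563837376/480041167; -5645267060/3360288169 22785428004/3360288169 1309015520/480041167; -563837376/480041167 1309015520/480041167 968012948/480041167]
step 2: x' = [-32763730467356/162018045690559, -3462113916799/162018045690559, -13108748195290/8527265562661], P' = [265686603498015/162018045690559 -270794839860620/162018045690559 -9955466356258/8527265562661; -270794839860620/162018045690559 1098792660440956/162018045690559 23201945780832/8527265562661; -9955466356258/8527265562661 23201945780832/8527265562661 17142400609096/8527265562661]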